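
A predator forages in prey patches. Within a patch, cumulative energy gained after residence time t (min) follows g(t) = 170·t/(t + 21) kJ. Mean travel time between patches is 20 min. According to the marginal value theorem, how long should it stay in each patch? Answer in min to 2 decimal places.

20.49 min

Maximise g(t)/(T+t): set derivative to zero → g'(t)(T+t) = g(t).
g'(t) = 170·21/(t + 21)². Setting 170·21/(t+21)² = 170t/[(t+21)(20+t)] gives 21(20+t) = t(t+21), so t² = 21×20 = 420.
t* = √420 = 20.49 min.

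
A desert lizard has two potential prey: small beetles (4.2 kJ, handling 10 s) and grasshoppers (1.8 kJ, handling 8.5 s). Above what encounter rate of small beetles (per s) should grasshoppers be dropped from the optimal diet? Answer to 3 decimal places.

Drop grasshoppers once their profitability E₂/h₂ falls below the rate achievable on small beetles alone: E₂/h₂ = λE₁/(1 + λh₁).
Solve for λ: λE₁h₂ = E₂(1 + λh₁) → λ(E₁h₂ − E₂h₁) = E₂ → λ = E₂/(E₁h₂ − E₂h₁).
λ = 1.8/(4.2×8.5 − 1.8×10) = 1.8/17.7 = 0.1017 per s.

0.102 per s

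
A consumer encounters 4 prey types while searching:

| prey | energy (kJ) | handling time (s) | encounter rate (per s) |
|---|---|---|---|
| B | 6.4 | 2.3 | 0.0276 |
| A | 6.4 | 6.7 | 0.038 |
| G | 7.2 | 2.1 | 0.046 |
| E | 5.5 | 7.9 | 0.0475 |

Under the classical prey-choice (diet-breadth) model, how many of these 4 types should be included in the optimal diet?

E/h in descending order: G 3.43, B 2.78, A 0.955, E 0.696 kJ/s. The optimal diet is the largest prefix of this list for which every included type satisfies E_i/h_i > R on the types above it.
Rate on top 1: 0.302. B: 2.78 > 0.302 → include.
Rate on top 2: 0.4378. A: 0.955 > 0.4378 → include.
Rate on top 3: 0.5309. E: 0.696 > 0.5309 → include.
Optimal diet: G, B, A, E — 4 of 4 types.

4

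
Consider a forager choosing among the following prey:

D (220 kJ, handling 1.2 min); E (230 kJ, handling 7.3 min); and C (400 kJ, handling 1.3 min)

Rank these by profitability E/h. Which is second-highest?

D

Profitability E/h (kJ/min): D = 220/1.2 = 183, E = 230/7.3 = 31.5, C = 400/1.3 = 308.
Ranked: C > D > E.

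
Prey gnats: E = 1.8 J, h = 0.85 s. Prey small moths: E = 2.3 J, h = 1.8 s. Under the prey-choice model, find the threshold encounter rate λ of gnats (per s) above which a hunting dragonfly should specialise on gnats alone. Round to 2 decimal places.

Drop small moths once their profitability E₂/h₂ falls below the rate achievable on gnats alone: E₂/h₂ = λE₁/(1 + λh₁).
Solve for λ: λE₁h₂ = E₂(1 + λh₁) → λ(E₁h₂ − E₂h₁) = E₂ → λ = E₂/(E₁h₂ − E₂h₁).
λ = 2.3/(1.8×1.8 − 2.3×0.85) = 2.3/1.285 = 1.79 per s.

1.79 per s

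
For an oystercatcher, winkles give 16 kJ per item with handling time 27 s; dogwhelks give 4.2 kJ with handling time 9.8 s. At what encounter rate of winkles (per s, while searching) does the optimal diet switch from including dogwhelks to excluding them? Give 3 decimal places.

Drop dogwhelks once their profitability E₂/h₂ falls below the rate achievable on winkles alone: E₂/h₂ = λE₁/(1 + λh₁).
Solve for λ: λE₁h₂ = E₂(1 + λh₁) → λ(E₁h₂ − E₂h₁) = E₂ → λ = E₂/(E₁h₂ − E₂h₁).
λ = 4.2/(16×9.8 − 4.2×27) = 4.2/43.4 = 0.09677 per s.

0.097 per s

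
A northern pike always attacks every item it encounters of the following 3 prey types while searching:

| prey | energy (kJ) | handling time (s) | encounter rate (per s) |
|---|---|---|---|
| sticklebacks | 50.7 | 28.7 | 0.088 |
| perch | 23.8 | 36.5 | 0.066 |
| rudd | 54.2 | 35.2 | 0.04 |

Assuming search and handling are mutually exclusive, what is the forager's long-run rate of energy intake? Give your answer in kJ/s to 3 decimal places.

R = (0.088×50.7 + 0.066×23.8 + 0.04×54.2) / (1 + 0.088×28.7 + 0.066×36.5 + 0.04×35.2) = 8.2/7.343 = 1.117 kJ/s.

1.117 kJ/s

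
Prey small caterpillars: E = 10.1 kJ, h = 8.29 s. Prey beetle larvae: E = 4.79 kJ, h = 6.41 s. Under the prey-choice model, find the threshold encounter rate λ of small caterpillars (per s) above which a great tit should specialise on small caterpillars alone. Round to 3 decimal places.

At the threshold, the rate on small caterpillars alone equals the profitability of beetle larvae: λ·10.1/(1 + λ·8.29) = 4.79/6.41 = 0.7473.
Rearranging, λ(10.1 − 0.7473×8.29) = 0.7473, so λ = 0.7473/3.905 = 0.1914 per s.

0.191 per s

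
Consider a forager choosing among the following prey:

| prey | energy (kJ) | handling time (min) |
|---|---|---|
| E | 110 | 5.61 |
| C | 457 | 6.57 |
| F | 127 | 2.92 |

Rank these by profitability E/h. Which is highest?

C

Profitability E/h (kJ/min): E = 110/5.61 = 19.6, C = 457/6.57 = 69.6, F = 127/2.92 = 43.5.
Ranked: C > F > E.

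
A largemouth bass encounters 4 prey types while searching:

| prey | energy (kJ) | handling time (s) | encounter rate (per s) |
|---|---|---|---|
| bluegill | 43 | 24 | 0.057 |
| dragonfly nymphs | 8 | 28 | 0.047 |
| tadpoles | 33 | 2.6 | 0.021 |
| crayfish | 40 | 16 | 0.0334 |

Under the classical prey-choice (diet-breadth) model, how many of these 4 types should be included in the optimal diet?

3

E/h in descending order: tadpoles 12.7, crayfish 2.5, bluegill 1.79, dragonfly nymphs 0.286 kJ/s. The optimal diet is the largest prefix of this list for which every included type satisfies E_i/h_i > R on the types above it.
Rate on top 1: 0.6571. crayfish: 2.5 > 0.6571 → include.
Rate on top 2: 1.277. bluegill: 1.79 > 1.277 → include.
Rate on top 3: 1.515. dragonfly nymphs: 0.286 < 1.515 → exclude; stop.
Optimal diet: tadpoles, crayfish, bluegill — 3 of 4 types.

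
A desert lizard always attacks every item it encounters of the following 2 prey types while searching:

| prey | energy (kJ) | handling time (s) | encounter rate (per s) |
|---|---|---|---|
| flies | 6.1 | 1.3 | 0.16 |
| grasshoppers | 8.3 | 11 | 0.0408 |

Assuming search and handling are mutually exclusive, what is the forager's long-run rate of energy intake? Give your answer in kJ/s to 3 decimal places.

0.793 kJ/s

Energy encountered per unit search time: 0.16×6.1 + 0.0408×8.3 = 1.315 kJ/s.
Handling time per unit search time: 0.16×1.3 + 0.0408×11 = 0.6568.
Rate = 1.315/(1 + 0.6568) = 0.7935 kJ/s.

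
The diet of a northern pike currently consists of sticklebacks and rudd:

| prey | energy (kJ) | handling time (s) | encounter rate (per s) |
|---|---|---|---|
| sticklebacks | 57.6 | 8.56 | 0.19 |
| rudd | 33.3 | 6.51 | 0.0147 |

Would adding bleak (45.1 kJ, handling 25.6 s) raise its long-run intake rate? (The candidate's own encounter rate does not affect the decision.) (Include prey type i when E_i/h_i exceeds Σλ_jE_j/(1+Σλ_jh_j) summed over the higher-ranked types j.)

No

On sticklebacks and rudd alone, R = ΣλE/(1+Σλh) = 11.43/2.722 = 4.2 kJ/s.
Profitability of bleak: 45.1/25.6 = 1.762 kJ/s.
Since 1.762 < R, time spent handling bleak is better spent searching.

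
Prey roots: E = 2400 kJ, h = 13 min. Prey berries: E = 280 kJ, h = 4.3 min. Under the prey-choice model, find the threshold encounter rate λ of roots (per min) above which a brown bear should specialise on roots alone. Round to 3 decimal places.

0.042 per min

The zero-one rule: include berries iff E₂/h₂ > λE₁/(1+λh₁). Equality gives the switch point.
λE₁h₂ = E₂ + λE₂h₁ ⇒ λ = E₂/(E₁h₂ − E₂h₁) = 280/(1.032e+04 − 3640) = 0.04192 per min.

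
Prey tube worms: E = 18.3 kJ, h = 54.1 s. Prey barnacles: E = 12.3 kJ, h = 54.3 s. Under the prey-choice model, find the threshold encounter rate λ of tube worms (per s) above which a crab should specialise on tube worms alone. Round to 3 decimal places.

0.037 per s

Drop barnacles once their profitability E₂/h₂ falls below the rate achievable on tube worms alone: E₂/h₂ = λE₁/(1 + λh₁).
Solve for λ: λE₁h₂ = E₂(1 + λh₁) → λ(E₁h₂ − E₂h₁) = E₂ → λ = E₂/(E₁h₂ − E₂h₁).
λ = 12.3/(18.3×54.3 − 12.3×54.1) = 12.3/328.3 = 0.03747 per s.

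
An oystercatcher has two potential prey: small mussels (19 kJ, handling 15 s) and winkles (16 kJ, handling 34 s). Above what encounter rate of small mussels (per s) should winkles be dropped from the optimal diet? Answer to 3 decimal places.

Drop winkles once their profitability E₂/h₂ falls below the rate achievable on small mussels alone: E₂/h₂ = λE₁/(1 + λh₁).
Solve for λ: λE₁h₂ = E₂(1 + λh₁) → λ(E₁h₂ − E₂h₁) = E₂ → λ = E₂/(E₁h₂ − E₂h₁).
λ = 16/(19×34 − 16×15) = 16/406 = 0.03941 per s.

0.039 per s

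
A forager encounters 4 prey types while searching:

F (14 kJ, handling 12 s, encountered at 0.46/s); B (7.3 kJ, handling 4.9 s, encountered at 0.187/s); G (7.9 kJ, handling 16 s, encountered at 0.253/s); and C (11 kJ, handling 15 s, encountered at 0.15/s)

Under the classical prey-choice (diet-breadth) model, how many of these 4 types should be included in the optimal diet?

Profitabilities (E/h, kJ/s): B 1.49, F 1.17, C 0.733, G 0.494. Add prey in this order while the next type's profitability exceeds the intake rate on those already taken.
Rate on top 1: 0.7124. F: 1.17 > 0.7124 → include.
Rate on top 2: 1.05. C: 0.733 < 1.05 → exclude; stop.
Optimal diet: B, F — 2 of 4 types.

2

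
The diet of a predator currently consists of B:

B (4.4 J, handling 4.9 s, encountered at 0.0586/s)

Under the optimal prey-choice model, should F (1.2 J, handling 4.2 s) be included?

Yes

Current rate: (0.0586×4.4)/(1 + 0.0586×4.9) = 0.2003 J/s.
F: E/h = 1.2/4.2 = 0.2857 J/s.
Since 0.2857 > R, including F increases the long-run rate.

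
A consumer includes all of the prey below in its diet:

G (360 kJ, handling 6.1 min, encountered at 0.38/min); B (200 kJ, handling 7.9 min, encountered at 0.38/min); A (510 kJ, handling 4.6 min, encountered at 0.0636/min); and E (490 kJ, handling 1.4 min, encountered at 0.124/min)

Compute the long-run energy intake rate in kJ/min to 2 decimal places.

45.09 kJ/min

Energy encountered per unit search time: 0.38×360 + 0.38×200 + 0.0636×510 + 0.124×490 = 306 kJ/min.
Handling time per unit search time: 0.38×6.1 + 0.38×7.9 + 0.0636×4.6 + 0.124×1.4 = 5.786.
Rate = 306/(1 + 5.786) = 45.09 kJ/min.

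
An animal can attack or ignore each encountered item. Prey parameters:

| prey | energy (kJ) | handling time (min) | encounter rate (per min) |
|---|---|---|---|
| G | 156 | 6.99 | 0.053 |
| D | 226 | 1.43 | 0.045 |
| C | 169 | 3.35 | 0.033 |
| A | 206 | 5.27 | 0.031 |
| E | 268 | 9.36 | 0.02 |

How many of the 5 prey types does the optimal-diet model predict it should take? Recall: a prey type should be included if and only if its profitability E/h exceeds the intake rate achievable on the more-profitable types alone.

5

E/h in descending order: D 158, C 50.4, A 39.1, E 28.6, G 22.3 kJ/min. The optimal diet is the largest prefix of this list for which every included type satisfies E_i/h_i > R on the types above it.
Rate on top 1: 9.555. C: 50.4 > 9.555 → include.
Rate on top 2: 13.4. A: 39.1 > 13.4 → include.
Rate on top 3: 16.54. E: 28.6 > 16.54 → include.
Rate on top 4: 18.02. G: 22.3 > 18.02 → include.
Optimal diet: D, C, A, E, G — 5 of 5 types.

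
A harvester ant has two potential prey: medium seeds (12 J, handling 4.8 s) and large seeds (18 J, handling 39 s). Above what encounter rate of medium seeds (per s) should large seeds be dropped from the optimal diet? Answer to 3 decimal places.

0.047 per s

The zero-one rule: include large seeds iff E₂/h₂ > λE₁/(1+λh₁). Equality gives the switch point.
λE₁h₂ = E₂ + λE₂h₁ ⇒ λ = E₂/(E₁h₂ − E₂h₁) = 18/(468 − 86.4) = 0.04717 per s.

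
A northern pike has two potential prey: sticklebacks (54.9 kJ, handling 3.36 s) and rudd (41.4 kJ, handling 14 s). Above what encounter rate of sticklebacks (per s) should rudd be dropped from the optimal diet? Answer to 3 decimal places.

At the threshold, the rate on sticklebacks alone equals the profitability of rudd: λ·54.9/(1 + λ·3.36) = 41.4/14 = 2.957.
Rearranging, λ(54.9 − 2.957×3.36) = 2.957, so λ = 2.957/44.96 = 0.06577 per s.

0.066 per s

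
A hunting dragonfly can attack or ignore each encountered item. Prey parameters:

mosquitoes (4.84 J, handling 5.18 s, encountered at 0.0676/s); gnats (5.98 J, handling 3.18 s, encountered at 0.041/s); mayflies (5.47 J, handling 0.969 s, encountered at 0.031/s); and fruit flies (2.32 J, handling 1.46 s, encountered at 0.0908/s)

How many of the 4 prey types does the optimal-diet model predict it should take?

4

Rank by E/h (J/s): mayflies 5.64, gnats 1.88, fruit flies 1.59, mosquitoes 0.934. Include each in turn until the next type's E/h falls below the running intake rate.
Rate on top 1: 0.1646. gnats: 1.88 > 0.1646 → include.
Rate on top 2: 0.3574. fruit flies: 1.59 > 0.3574 → include.
Rate on top 3: 0.4837. mosquitoes: 0.934 > 0.4837 → include.
Optimal diet: mayflies, gnats, fruit flies, mosquitoes — 4 of 4 types.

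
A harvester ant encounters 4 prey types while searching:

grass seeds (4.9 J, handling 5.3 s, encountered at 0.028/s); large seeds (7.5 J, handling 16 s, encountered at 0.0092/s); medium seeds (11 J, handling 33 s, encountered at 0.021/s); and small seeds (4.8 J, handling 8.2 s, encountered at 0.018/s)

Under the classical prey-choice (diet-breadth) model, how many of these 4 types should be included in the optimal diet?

Rank by E/h (J/s): grass seeds 0.925, small seeds 0.585, large seeds 0.469, medium seeds 0.333. Include each in turn until the next type's E/h falls below the running intake rate.
Rate on top 1: 0.1195. small seeds: 0.585 > 0.1195 → include.
Rate on top 2: 0.1725. large seeds: 0.469 > 0.1725 → include.
Rate on top 3: 0.2027. medium seeds: 0.333 > 0.2027 → include.
Optimal diet: grass seeds, small seeds, large seeds, medium seeds — 4 of 4 types.

4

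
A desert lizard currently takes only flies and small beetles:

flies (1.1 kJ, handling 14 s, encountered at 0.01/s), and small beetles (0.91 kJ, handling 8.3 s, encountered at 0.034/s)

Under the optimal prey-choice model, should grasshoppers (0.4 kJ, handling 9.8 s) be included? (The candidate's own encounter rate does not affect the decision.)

Intake rate on the current diet: R = (0.01×1.1 + 0.034×0.91) / (1 + 0.01×14 + 0.034×8.3) = 0.04194/1.422 = 0.02949 kJ/s.
Profitability of grasshoppers: 0.4/9.8 = 0.04082 kJ/s.
0.04082 > 0.02949, so adding grasshoppers raises the average — include it.

Yes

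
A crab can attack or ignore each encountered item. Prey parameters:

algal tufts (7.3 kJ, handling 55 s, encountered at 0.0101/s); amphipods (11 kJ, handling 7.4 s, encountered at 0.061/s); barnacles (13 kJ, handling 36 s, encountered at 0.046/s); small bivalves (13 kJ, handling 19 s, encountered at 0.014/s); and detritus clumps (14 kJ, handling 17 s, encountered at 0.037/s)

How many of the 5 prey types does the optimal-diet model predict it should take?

E/h in descending order: amphipods 1.49, detritus clumps 0.824, small bivalves 0.684, barnacles 0.361, algal tufts 0.133 kJ/s. The optimal diet is the largest prefix of this list for which every included type satisfies E_i/h_i > R on the types above it.
Rate on top 1: 0.4623. detritus clumps: 0.824 > 0.4623 → include.
Rate on top 2: 0.5715. small bivalves: 0.684 > 0.5715 → include.
Rate on top 3: 0.5843. barnacles: 0.361 < 0.5843 → exclude; stop.
Optimal diet: amphipods, detritus clumps, small bivalves — 3 of 5 types.

3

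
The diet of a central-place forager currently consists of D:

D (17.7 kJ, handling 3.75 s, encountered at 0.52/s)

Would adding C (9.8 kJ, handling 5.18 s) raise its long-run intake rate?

Current rate: (0.52×17.7)/(1 + 0.52×3.75) = 3.12 kJ/s.
C: E/h = 9.8/5.18 = 1.892 kJ/s.
Since 1.892 < R, time spent handling C is better spent searching.

No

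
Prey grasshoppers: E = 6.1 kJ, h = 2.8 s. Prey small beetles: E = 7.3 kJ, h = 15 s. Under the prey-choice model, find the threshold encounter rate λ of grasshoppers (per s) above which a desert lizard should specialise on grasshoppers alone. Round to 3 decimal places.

At the threshold, the rate on grasshoppers alone equals the profitability of small beetles: λ·6.1/(1 + λ·2.8) = 7.3/15 = 0.4867.
Rearranging, λ(6.1 − 0.4867×2.8) = 0.4867, so λ = 0.4867/4.737 = 0.1027 per s.

0.103 per s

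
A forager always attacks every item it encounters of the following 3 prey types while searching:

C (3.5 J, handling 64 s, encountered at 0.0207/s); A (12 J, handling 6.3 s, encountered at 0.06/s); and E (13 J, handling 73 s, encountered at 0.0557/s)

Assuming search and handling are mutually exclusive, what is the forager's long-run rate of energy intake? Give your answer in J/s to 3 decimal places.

0.224 J/s

R = Σλ_iE_i / (1 + Σλ_ih_i)
Numerator: 0.0207×3.5 + 0.06×12 + 0.0557×13 = 1.517
Denominator: 1 + 0.0207×64 + 0.06×6.3 + 0.0557×73 = 6.769
R = 1.517/6.769 = 0.224 J/s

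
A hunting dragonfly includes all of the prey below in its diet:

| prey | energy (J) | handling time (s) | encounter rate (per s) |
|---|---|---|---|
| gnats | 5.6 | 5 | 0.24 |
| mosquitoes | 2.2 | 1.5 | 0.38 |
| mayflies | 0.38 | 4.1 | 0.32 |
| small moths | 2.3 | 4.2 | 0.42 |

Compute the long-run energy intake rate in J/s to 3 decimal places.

R = (0.24×5.6 + 0.38×2.2 + 0.32×0.38 + 0.42×2.3) / (1 + 0.24×5 + 0.38×1.5 + 0.32×4.1 + 0.42×4.2) = 3.268/5.846 = 0.5589 J/s.

0.559 J/s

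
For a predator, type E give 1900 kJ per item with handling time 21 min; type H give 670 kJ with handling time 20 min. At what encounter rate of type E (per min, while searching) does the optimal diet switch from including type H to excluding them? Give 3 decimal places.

Drop type H once their profitability E₂/h₂ falls below the rate achievable on type E alone: E₂/h₂ = λE₁/(1 + λh₁).
Solve for λ: λE₁h₂ = E₂(1 + λh₁) → λ(E₁h₂ − E₂h₁) = E₂ → λ = E₂/(E₁h₂ − E₂h₁).
λ = 670/(1900×20 − 670×21) = 670/2.393e+04 = 0.028 per min.

0.028 per min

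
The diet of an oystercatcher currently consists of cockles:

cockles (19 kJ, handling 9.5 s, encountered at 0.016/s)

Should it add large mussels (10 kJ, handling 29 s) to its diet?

On cockles alone, R = ΣλE/(1+Σλh) = 0.304/1.152 = 0.2639 kJ/s.
large mussels: E/h = 10/29 = 0.3448 kJ/s.
0.3448 > 0.2639, so adding large mussels raises the average — include it.

Yes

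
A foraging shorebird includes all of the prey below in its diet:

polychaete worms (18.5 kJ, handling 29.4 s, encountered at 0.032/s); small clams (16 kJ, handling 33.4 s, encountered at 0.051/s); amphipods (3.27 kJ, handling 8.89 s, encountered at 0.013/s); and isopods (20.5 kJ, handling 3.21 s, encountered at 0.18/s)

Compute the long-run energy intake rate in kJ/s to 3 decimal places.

Energy encountered per unit search time: 0.032×18.5 + 0.051×16 + 0.013×3.27 + 0.18×20.5 = 5.141 kJ/s.
Handling time per unit search time: 0.032×29.4 + 0.051×33.4 + 0.013×8.89 + 0.18×3.21 = 3.338.
Rate = 5.141/(1 + 3.338) = 1.185 kJ/s.

1.185 kJ/s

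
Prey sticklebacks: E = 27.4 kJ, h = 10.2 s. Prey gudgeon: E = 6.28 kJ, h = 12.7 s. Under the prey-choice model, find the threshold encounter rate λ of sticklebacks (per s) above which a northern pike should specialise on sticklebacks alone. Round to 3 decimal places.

The zero-one rule: include gudgeon iff E₂/h₂ > λE₁/(1+λh₁). Equality gives the switch point.
λE₁h₂ = E₂ + λE₂h₁ ⇒ λ = E₂/(E₁h₂ − E₂h₁) = 6.28/(348 − 64.06) = 0.02212 per s.

0.022 per s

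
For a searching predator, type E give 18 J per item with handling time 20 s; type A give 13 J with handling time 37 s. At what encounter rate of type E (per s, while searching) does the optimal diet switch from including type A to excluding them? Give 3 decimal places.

Drop type A once their profitability E₂/h₂ falls below the rate achievable on type E alone: E₂/h₂ = λE₁/(1 + λh₁).
Solve for λ: λE₁h₂ = E₂(1 + λh₁) → λ(E₁h₂ − E₂h₁) = E₂ → λ = E₂/(E₁h₂ − E₂h₁).
λ = 13/(18×37 − 13×20) = 13/406 = 0.03202 per s.

0.032 per s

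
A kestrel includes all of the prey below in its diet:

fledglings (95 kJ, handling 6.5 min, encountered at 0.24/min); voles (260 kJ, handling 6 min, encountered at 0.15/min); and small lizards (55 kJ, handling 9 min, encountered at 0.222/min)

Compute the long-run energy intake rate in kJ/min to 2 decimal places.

13.56 kJ/min

Energy encountered per unit search time: 0.24×95 + 0.15×260 + 0.222×55 = 74.01 kJ/min.
Handling time per unit search time: 0.24×6.5 + 0.15×6 + 0.222×9 = 4.458.
Rate = 74.01/(1 + 4.458) = 13.56 kJ/min.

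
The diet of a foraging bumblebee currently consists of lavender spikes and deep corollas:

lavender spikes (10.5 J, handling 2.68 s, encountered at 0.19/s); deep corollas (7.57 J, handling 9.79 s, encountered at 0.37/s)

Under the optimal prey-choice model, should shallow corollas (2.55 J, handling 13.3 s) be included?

No

On lavender spikes and deep corollas alone, R = ΣλE/(1+Σλh) = 4.796/5.131 = 0.9346 J/s.
shallow corollas: E/h = 2.55/13.3 = 0.1917 J/s.
Since 0.1917 < R, time spent handling shallow corollas is better spent searching.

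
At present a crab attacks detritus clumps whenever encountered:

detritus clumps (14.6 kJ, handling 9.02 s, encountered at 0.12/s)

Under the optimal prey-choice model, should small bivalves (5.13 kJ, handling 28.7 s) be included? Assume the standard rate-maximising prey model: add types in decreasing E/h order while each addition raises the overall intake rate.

No

On detritus clumps alone, R = ΣλE/(1+Σλh) = 1.752/2.082 = 0.8413 kJ/s.
small bivalves: E/h = 5.13/28.7 = 0.1787 kJ/s.
0.1787 < 0.8413, so adding small bivalves would lower the average — exclude it.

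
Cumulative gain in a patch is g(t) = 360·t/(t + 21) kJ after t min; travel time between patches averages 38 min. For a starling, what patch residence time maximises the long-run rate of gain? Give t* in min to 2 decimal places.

28.25 min

By the marginal value theorem, leave when the instantaneous gain rate g'(t) equals the habitat-wide average g(t)/(T + t).
g'(t) = 360·21/(t + 21)². Setting 360·21/(t+21)² = 360t/[(t+21)(38+t)] gives 21(38+t) = t(t+21), so t² = 21×38 = 798.
t* = √798 = 28.25 min.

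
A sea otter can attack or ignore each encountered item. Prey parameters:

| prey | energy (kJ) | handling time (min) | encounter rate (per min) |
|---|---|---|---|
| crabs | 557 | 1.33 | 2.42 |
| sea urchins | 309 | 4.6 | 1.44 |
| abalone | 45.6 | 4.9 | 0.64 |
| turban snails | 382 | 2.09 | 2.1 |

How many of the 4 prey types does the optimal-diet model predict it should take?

Profitabilities (E/h, kJ/min): crabs 419, turban snails 183, sea urchins 67.2, abalone 9.31. Add prey in this order while the next type's profitability exceeds the intake rate on those already taken.
Rate on top 1: 319.5. turban snails: 183 < 319.5 → exclude; stop.
Optimal diet: crabs — 1 of 4 types.

1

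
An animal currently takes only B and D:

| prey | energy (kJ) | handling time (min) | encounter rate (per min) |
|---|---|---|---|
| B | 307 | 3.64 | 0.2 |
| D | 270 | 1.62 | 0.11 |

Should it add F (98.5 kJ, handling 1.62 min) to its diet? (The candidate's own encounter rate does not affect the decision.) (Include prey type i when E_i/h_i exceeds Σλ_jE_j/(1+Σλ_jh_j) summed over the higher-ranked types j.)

Yes

On B and D alone, R = ΣλE/(1+Σλh) = 91.1/1.906 = 47.79 kJ/min.
Profitability of F: 98.5/1.62 = 60.8 kJ/min.
Since 60.8 > R, including F increases the long-run rate.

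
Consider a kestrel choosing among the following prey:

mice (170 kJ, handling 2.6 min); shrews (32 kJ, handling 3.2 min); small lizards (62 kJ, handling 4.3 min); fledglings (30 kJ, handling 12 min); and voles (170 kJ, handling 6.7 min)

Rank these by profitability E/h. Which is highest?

mice

In descending order of E/h:
mice: 170/2.6 = 65.4 kJ/min
voles: 170/6.7 = 25.4 kJ/min
small lizards: 62/4.3 = 14.4 kJ/min
shrews: 32/3.2 = 10 kJ/min
fledglings: 30/12 = 2.5 kJ/min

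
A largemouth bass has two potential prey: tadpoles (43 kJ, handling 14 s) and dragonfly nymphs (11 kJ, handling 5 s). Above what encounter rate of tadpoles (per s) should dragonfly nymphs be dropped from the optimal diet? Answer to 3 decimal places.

0.180 per s

The zero-one rule: include dragonfly nymphs iff E₂/h₂ > λE₁/(1+λh₁). Equality gives the switch point.
λE₁h₂ = E₂ + λE₂h₁ ⇒ λ = E₂/(E₁h₂ − E₂h₁) = 11/(215 − 154) = 0.1803 per s.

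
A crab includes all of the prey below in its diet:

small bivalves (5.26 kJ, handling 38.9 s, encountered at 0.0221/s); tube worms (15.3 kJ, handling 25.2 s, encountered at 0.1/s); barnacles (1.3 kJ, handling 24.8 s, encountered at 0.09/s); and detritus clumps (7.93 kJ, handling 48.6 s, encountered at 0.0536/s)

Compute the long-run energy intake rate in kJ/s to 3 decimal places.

R = Σλ_iE_i / (1 + Σλ_ih_i)
Numerator: 0.0221×5.26 + 0.1×15.3 + 0.09×1.3 + 0.0536×7.93 = 2.188
Denominator: 1 + 0.0221×38.9 + 0.1×25.2 + 0.09×24.8 + 0.0536×48.6 = 9.217
R = 2.188/9.217 = 0.2374 kJ/s

0.237 kJ/s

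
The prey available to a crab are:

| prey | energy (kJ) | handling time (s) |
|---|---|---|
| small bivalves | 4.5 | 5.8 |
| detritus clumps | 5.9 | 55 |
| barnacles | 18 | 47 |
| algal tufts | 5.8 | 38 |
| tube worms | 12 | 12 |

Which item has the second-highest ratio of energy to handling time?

Profitability E/h (kJ/s): small bivalves = 4.5/5.8 = 0.776, detritus clumps = 5.9/55 = 0.107, barnacles = 18/47 = 0.383, algal tufts = 5.8/38 = 0.153, tube worms = 12/12 = 1.
Ranked: tube worms > small bivalves > barnacles > algal tufts > detritus clumps.

small bivalves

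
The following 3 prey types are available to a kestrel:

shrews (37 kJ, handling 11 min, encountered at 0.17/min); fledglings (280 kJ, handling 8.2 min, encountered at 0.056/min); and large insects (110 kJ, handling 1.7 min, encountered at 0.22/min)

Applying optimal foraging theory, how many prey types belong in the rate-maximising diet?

2

Profitabilities (E/h, kJ/min): large insects 64.7, fledglings 34.1, shrews 3.36. Add prey in this order while the next type's profitability exceeds the intake rate on those already taken.
Rate on top 1: 17.61. fledglings: 34.1 > 17.61 → include.
Rate on top 2: 21.75. shrews: 3.36 < 21.75 → exclude; stop.
Optimal diet: large insects, fledglings — 2 of 3 types.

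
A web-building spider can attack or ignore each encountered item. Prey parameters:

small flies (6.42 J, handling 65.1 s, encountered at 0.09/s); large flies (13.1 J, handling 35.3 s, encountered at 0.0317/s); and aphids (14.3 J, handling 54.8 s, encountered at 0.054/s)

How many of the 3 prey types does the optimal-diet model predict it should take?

2

E/h in descending order: large flies 0.371, aphids 0.261, small flies 0.0986 J/s. The optimal diet is the largest prefix of this list for which every included type satisfies E_i/h_i > R on the types above it.
Rate on top 1: 0.196. aphids: 0.261 > 0.196 → include.
Rate on top 2: 0.2338. small flies: 0.0986 < 0.2338 → exclude; stop.
Optimal diet: large flies, aphids — 2 of 3 types.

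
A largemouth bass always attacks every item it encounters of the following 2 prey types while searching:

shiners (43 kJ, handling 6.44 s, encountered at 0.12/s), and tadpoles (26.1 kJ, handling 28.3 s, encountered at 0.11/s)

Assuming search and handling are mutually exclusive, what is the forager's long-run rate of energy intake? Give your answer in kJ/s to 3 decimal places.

Energy encountered per unit search time: 0.12×43 + 0.11×26.1 = 8.031 kJ/s.
Handling time per unit search time: 0.12×6.44 + 0.11×28.3 = 3.886.
Rate = 8.031/(1 + 3.886) = 1.644 kJ/s.

1.644 kJ/s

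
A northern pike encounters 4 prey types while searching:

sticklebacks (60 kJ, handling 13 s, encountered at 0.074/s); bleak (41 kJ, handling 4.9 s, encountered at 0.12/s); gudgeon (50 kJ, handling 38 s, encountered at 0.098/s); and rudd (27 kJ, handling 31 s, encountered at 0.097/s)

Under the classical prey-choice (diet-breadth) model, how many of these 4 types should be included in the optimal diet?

2

Rank by E/h (kJ/s): bleak 8.37, sticklebacks 4.62, gudgeon 1.32, rudd 0.871. Include each in turn until the next type's E/h falls below the running intake rate.
Rate on top 1: 3.098. sticklebacks: 4.62 > 3.098 → include.
Rate on top 2: 3.671. gudgeon: 1.32 < 3.671 → exclude; stop.
Optimal diet: bleak, sticklebacks — 2 of 4 types.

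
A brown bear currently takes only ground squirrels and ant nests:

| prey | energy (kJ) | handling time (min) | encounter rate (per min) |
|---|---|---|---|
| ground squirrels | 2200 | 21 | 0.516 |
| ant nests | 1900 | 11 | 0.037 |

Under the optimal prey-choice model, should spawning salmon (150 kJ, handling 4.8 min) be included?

Current rate: (0.516×2200 + 0.037×1900)/(1 + 0.516×21 + 0.037×11) = 98.46 kJ/min.
Profitability of spawning salmon: 150/4.8 = 31.25 kJ/min.
31.25 < 98.46, so adding spawning salmon would lower the average — exclude it.

No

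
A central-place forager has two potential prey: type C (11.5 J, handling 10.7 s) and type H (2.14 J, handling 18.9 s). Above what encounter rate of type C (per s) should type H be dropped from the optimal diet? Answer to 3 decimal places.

0.011 per s

At the threshold, the rate on type C alone equals the profitability of type H: λ·11.5/(1 + λ·10.7) = 2.14/18.9 = 0.1132.
Rearranging, λ(11.5 − 0.1132×10.7) = 0.1132, so λ = 0.1132/10.29 = 0.01101 per s.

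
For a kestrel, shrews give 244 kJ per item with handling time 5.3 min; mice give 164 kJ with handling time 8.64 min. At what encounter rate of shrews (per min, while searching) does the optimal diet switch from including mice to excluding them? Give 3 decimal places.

The zero-one rule: include mice iff E₂/h₂ > λE₁/(1+λh₁). Equality gives the switch point.
λE₁h₂ = E₂ + λE₂h₁ ⇒ λ = E₂/(E₁h₂ − E₂h₁) = 164/(2108 − 869.2) = 0.1324 per min.

0.132 per min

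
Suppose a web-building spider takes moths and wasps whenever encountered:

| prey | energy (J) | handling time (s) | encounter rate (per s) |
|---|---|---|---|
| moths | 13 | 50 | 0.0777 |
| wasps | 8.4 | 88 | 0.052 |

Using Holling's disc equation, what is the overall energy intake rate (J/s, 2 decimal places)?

Energy encountered per unit search time: 0.0777×13 + 0.052×8.4 = 1.447 J/s.
Handling time per unit search time: 0.0777×50 + 0.052×88 = 8.461.
Rate = 1.447/(1 + 8.461) = 0.1529 J/s.

0.15 J/s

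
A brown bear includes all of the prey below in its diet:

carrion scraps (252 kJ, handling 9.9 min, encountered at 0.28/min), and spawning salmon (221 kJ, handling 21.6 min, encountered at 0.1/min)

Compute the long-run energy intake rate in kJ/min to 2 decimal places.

15.62 kJ/min

R = (0.28×252 + 0.1×221) / (1 + 0.28×9.9 + 0.1×21.6) = 92.66/5.932 = 15.62 kJ/min.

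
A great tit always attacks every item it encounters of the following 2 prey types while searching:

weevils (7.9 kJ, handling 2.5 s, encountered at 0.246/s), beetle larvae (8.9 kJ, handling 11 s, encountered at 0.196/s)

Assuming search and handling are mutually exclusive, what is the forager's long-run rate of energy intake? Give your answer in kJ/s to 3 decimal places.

0.978 kJ/s

Energy encountered per unit search time: 0.246×7.9 + 0.196×8.9 = 3.688 kJ/s.
Handling time per unit search time: 0.246×2.5 + 0.196×11 = 2.771.
Rate = 3.688/(1 + 2.771) = 0.9779 kJ/s.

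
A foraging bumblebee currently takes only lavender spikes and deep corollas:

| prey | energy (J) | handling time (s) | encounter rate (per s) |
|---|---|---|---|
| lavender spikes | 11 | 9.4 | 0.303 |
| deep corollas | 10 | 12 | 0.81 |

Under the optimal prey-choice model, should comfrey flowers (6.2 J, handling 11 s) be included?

No

On lavender spikes and deep corollas alone, R = ΣλE/(1+Σλh) = 11.43/13.57 = 0.8426 J/s.
Profitability of comfrey flowers: 6.2/11 = 0.5636 J/s.
Since 0.5636 < R, time spent handling comfrey flowers is better spent searching.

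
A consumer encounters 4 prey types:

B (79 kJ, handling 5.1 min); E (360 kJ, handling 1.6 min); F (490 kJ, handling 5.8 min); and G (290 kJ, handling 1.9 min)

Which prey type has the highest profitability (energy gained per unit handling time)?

Profitability E/h (kJ/min): B = 79/5.1 = 15.5, E = 360/1.6 = 225, F = 490/5.8 = 84.5, G = 290/1.9 = 153.
Ranked: E > G > F > B.

E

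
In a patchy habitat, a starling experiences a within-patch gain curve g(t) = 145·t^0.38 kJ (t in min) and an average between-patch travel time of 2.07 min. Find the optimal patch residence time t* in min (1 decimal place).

1.3 min

Maximise g(t)/(T+t): set derivative to zero → g'(t)(T+t) = g(t).
g'(t) = 0.38·145·t^-0.62. Setting 0.38·145·t^-0.62 = 145·t^0.38/(2.07+t) gives 0.38(2.07+t) = t, so 0.62·t = 0.38×2.07.
t* = 0.38×2.07/0.62 = 1.269 min.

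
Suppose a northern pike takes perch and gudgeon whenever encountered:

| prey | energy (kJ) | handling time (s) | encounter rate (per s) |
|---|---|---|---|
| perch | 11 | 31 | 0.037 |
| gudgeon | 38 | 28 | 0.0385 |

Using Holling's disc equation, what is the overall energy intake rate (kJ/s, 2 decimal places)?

0.58 kJ/s

R = Σλ_iE_i / (1 + Σλ_ih_i)
Numerator: 0.037×11 + 0.0385×38 = 1.87
Denominator: 1 + 0.037×31 + 0.0385×28 = 3.225
R = 1.87/3.225 = 0.5798 kJ/s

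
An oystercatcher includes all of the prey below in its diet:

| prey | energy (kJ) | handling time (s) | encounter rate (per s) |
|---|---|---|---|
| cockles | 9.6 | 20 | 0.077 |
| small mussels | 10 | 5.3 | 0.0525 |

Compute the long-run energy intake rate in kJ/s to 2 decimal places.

0.45 kJ/s

R = (0.077×9.6 + 0.0525×10) / (1 + 0.077×20 + 0.0525×5.3) = 1.264/2.818 = 0.4486 kJ/s.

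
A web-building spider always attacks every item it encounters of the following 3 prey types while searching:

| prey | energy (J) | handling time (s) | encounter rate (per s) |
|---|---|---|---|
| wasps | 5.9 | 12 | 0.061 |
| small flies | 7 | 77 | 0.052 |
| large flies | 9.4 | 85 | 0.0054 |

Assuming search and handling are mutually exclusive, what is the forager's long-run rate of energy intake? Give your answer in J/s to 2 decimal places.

R = Σλ_iE_i / (1 + Σλ_ih_i)
Numerator: 0.061×5.9 + 0.052×7 + 0.0054×9.4 = 0.7747
Denominator: 1 + 0.061×12 + 0.052×77 + 0.0054×85 = 6.195
R = 0.7747/6.195 = 0.125 J/s

0.13 J/s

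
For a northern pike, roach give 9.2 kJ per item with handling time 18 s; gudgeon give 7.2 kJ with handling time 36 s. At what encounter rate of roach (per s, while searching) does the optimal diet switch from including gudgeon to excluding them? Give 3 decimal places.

0.036 per s

At the threshold, the rate on roach alone equals the profitability of gudgeon: λ·9.2/(1 + λ·18) = 7.2/36 = 0.2.
Rearranging, λ(9.2 − 0.2×18) = 0.2, so λ = 0.2/5.6 = 0.03571 per s.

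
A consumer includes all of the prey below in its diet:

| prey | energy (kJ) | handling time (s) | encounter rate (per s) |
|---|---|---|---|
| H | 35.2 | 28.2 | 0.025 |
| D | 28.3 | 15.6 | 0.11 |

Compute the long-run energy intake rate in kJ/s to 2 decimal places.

1.17 kJ/s

R = (0.025×35.2 + 0.11×28.3) / (1 + 0.025×28.2 + 0.11×15.6) = 3.993/3.421 = 1.167 kJ/s.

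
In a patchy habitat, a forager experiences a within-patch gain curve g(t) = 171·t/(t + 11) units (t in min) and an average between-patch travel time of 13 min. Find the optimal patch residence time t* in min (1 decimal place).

Optimal t* satisfies g'(t*) = g(t*)/(T + t*).
g'(t) = 171·11/(t + 11)². Setting 171·11/(t+11)² = 171t/[(t+11)(13+t)] gives 11(13+t) = t(t+11), so t² = 11×13 = 143.
t* = √143 = 11.96 min.

12.0 min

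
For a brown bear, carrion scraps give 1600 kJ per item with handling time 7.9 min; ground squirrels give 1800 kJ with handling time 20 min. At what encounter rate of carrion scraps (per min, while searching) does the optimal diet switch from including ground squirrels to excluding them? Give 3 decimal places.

0.101 per min

Drop ground squirrels once their profitability E₂/h₂ falls below the rate achievable on carrion scraps alone: E₂/h₂ = λE₁/(1 + λh₁).
Solve for λ: λE₁h₂ = E₂(1 + λh₁) → λ(E₁h₂ − E₂h₁) = E₂ → λ = E₂/(E₁h₂ − E₂h₁).
λ = 1800/(1600×20 − 1800×7.9) = 1800/1.778e+04 = 0.1012 per min.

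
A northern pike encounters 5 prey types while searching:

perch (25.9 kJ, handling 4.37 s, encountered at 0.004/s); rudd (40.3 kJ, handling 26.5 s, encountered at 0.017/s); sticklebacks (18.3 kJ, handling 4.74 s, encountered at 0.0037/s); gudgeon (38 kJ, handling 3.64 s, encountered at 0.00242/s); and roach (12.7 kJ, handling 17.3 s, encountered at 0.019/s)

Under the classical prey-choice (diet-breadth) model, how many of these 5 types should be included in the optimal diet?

Rank by E/h (kJ/s): gudgeon 10.4, perch 5.93, sticklebacks 3.86, rudd 1.52, roach 0.734. Include each in turn until the next type's E/h falls below the running intake rate.
Rate on top 1: 0.09116. perch: 5.93 > 0.09116 → include.
Rate on top 2: 0.1906. sticklebacks: 3.86 > 0.1906 → include.
Rate on top 3: 0.2522. rudd: 1.52 > 0.2522 → include.
Rate on top 4: 0.6346. roach: 0.734 > 0.6346 → include.
Optimal diet: gudgeon, perch, sticklebacks, rudd, roach — 5 of 5 types.

5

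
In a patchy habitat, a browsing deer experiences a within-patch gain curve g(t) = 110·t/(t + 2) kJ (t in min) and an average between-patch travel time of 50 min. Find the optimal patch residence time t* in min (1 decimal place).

10.0 min

Optimal t* satisfies g'(t*) = g(t*)/(T + t*).
g'(t) = 110·2/(t + 2)². Setting 110·2/(t+2)² = 110t/[(t+2)(50+t)] gives 2(50+t) = t(t+2), so t² = 2×50 = 100.
t* = √100 = 10 min.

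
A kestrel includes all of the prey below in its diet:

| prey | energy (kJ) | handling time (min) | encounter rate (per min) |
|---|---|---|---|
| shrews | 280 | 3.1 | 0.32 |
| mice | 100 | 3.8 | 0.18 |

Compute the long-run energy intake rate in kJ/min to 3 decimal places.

40.209 kJ/min

R = (0.32×280 + 0.18×100) / (1 + 0.32×3.1 + 0.18×3.8) = 107.6/2.676 = 40.21 kJ/min.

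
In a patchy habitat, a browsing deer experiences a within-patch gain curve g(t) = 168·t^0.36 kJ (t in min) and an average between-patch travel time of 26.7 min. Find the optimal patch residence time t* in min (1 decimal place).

15.0 min

Optimal t* satisfies g'(t*) = g(t*)/(T + t*).
g'(t) = 0.36·168·t^-0.64. Setting 0.36·168·t^-0.64 = 168·t^0.36/(26.7+t) gives 0.36(26.7+t) = t, so 0.64·t = 0.36×26.7.
t* = 0.36×26.7/0.64 = 15.02 min.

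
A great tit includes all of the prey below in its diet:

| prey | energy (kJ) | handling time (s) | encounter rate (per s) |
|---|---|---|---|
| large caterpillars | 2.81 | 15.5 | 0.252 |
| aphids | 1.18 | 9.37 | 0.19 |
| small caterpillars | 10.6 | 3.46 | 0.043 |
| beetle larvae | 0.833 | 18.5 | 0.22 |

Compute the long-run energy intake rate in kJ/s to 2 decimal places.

0.14 kJ/s

Energy encountered per unit search time: 0.252×2.81 + 0.19×1.18 + 0.043×10.6 + 0.22×0.833 = 1.571 kJ/s.
Handling time per unit search time: 0.252×15.5 + 0.19×9.37 + 0.043×3.46 + 0.22×18.5 = 9.905.
Rate = 1.571/(1 + 9.905) = 0.1441 kJ/s.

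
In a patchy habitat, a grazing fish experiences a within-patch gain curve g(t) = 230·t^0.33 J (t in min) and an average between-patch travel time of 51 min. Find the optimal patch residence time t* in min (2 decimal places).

Optimal t* satisfies g'(t*) = g(t*)/(T + t*).
g'(t) = 0.33·230·t^-0.67. Setting 0.33·230·t^-0.67 = 230·t^0.33/(51+t) gives 0.33(51+t) = t, so 0.67·t = 0.33×51.
t* = 0.33×51/0.67 = 25.12 min.

25.12 min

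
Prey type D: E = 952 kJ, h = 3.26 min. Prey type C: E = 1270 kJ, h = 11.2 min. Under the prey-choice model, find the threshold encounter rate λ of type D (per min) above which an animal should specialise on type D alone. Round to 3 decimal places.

The zero-one rule: include type C iff E₂/h₂ > λE₁/(1+λh₁). Equality gives the switch point.
λE₁h₂ = E₂ + λE₂h₁ ⇒ λ = E₂/(E₁h₂ − E₂h₁) = 1270/(1.066e+04 − 4140) = 0.1947 per min.

0.195 per min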